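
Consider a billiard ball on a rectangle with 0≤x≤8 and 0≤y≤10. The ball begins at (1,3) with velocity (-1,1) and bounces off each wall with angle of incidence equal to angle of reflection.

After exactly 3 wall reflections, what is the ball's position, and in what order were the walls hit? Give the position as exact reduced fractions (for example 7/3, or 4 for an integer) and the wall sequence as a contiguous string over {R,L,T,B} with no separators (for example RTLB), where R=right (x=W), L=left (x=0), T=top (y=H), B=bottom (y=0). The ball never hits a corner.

1. t=1 → L at (0,4); v=(1,1)
2. t=6 → T at (6,10); v=(1,-1)
3. t=2 → R at (8,8); v=(-1,-1)

Final position: (8,8)
Wall sequence: LTR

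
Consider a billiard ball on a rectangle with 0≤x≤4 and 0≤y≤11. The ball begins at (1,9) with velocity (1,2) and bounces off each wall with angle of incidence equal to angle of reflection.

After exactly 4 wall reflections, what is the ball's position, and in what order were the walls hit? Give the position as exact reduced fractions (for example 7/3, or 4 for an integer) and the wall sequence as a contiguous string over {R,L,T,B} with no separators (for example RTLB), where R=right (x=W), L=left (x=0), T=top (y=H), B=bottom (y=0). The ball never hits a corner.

1. t=1 → T at (2,11); v=(1,-2)
2. t=2 → R at (4,7); v=(-1,-2)
3. t=7/2 → B at (1/2,0); v=(-1,2)
4. t=1/2 → L at (0,1); v=(1,2)

Final position: (0,1)
Wall sequence: TRBL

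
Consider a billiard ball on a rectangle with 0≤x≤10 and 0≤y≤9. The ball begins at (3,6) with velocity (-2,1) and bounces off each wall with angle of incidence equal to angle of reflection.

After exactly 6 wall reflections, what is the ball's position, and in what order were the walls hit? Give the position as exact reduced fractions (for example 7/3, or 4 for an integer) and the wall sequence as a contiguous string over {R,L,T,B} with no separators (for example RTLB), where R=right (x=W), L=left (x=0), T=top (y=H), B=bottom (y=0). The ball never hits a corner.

Final position: (10,9/2)
Wall sequence: LTRLBR

1. t=3/2 → L at (0,15/2); v=(2,1)
2. t=3/2 → T at (3,9); v=(2,-1)
3. t=7/2 → R at (10,11/2); v=(-2,-1)
4. t=5 → L at (0,1/2); v=(2,-1)
5. t=1/2 → B at (1,0); v=(2,1)
6. t=9/2 → R at (10,9/2); v=(-2,1)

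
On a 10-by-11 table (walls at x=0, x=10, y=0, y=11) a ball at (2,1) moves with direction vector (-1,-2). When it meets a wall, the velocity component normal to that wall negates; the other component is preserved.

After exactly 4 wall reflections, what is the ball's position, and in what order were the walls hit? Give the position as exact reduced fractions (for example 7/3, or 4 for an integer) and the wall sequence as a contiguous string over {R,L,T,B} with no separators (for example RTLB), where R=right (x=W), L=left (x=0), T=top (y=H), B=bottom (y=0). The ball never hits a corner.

Final position: (19/2,0)
Wall sequence: BLTB

1. t=1/2 → B at (3/2,0); v=(-1,2)
2. t=3/2 → L at (0,3); v=(1,2)
3. t=4 → T at (4,11); v=(1,-2)
4. t=11/2 → B at (19/2,0); v=(1,2)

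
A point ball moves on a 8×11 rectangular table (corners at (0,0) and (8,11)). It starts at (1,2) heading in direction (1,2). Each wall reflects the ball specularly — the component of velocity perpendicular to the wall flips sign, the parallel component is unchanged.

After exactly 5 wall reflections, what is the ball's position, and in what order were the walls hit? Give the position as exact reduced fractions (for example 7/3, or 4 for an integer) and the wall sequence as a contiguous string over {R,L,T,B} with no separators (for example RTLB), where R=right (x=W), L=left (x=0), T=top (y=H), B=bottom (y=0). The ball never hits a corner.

1. t=9/2 → T at (11/2,11); v=(1,-2)
2. t=5/2 → R at (8,6); v=(-1,-2)
3. t=3 → B at (5,0); v=(-1,2)
4. t=5 → L at (0,10); v=(1,2)
5. t=1/2 → T at (1/2,11); v=(1,-2)

Final position: (1/2,11)
Wall sequence: TRBLT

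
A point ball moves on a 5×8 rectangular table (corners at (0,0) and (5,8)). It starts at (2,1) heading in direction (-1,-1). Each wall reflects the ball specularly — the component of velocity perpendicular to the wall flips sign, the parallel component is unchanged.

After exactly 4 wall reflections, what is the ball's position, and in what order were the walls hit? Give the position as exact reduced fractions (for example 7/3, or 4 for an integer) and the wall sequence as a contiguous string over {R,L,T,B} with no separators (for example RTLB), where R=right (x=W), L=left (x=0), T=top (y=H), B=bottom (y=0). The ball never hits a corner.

Final position: (3,8)
Wall sequence: BLRT

1. t=1 → B at (1,0); v=(-1,1)
2. t=1 → L at (0,1); v=(1,1)
3. t=5 → R at (5,6); v=(-1,1)
4. t=2 → T at (3,8); v=(-1,-1)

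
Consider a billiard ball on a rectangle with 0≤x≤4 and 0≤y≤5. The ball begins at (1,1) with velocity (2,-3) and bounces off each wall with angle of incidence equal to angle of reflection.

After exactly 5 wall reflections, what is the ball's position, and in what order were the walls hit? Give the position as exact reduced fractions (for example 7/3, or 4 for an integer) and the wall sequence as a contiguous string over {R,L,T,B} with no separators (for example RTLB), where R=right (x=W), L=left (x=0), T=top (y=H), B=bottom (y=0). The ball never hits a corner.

Final position: (1/3,0)
Wall sequence: BRTLB

1. t=1/3 → B at (5/3,0); v=(2,3)
2. t=7/6 → R at (4,7/2); v=(-2,3)
3. t=1/2 → T at (3,5); v=(-2,-3)
4. t=3/2 → L at (0,1/2); v=(2,-3)
5. t=1/6 → B at (1/3,0); v=(2,3)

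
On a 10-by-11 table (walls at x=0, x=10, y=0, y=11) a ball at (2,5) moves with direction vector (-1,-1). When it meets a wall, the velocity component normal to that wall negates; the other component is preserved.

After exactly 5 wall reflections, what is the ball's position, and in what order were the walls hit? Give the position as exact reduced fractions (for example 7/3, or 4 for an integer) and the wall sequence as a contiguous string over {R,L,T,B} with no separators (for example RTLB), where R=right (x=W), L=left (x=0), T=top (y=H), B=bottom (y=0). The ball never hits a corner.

1. t=2 → L at (0,3); v=(1,-1)
2. t=3 → B at (3,0); v=(1,1)
3. t=7 → R at (10,7); v=(-1,1)
4. t=4 → T at (6,11); v=(-1,-1)
5. t=6 → L at (0,5); v=(1,-1)

Final position: (0,5)
Wall sequence: LBRTL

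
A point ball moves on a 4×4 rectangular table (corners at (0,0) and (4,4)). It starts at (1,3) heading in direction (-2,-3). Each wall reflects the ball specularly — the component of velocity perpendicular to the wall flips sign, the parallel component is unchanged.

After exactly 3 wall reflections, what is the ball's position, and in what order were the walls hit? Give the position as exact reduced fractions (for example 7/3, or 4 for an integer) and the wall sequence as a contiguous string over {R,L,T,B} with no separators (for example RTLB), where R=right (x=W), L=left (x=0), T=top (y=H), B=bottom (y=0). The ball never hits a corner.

Final position: (11/3,4)
Wall sequence: LBT

1. t=1/2 → L at (0,3/2); v=(2,-3)
2. t=1/2 → B at (1,0); v=(2,3)
3. t=4/3 → T at (11/3,4); v=(2,-3)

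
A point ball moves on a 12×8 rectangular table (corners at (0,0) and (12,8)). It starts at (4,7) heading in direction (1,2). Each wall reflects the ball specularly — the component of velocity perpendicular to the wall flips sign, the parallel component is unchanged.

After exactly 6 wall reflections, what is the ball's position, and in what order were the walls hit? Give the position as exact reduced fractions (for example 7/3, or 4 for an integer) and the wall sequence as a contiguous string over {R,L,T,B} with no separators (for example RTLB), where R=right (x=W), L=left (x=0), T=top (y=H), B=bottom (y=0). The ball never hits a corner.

Final position: (7/2,8)
Wall sequence: TBRTBT

1. t=1/2 → T at (9/2,8); v=(1,-2)
2. t=4 → B at (17/2,0); v=(1,2)
3. t=7/2 → R at (12,7); v=(-1,2)
4. t=1/2 → T at (23/2,8); v=(-1,-2)
5. t=4 → B at (15/2,0); v=(-1,2)
6. t=4 → T at (7/2,8); v=(-1,-2)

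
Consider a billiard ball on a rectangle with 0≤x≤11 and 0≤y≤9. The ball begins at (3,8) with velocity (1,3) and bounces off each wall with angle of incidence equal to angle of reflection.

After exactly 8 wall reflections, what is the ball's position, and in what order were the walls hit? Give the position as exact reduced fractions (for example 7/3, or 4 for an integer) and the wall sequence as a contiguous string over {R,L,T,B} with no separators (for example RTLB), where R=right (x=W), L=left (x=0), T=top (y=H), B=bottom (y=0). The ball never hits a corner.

Final position: (2/3,9)
Wall sequence: TBTRBTBT

1. t=1/3 → T at (10/3,9); v=(1,-3)
2. t=3 → B at (19/3,0); v=(1,3)
3. t=3 → T at (28/3,9); v=(1,-3)
4. t=5/3 → R at (11,4); v=(-1,-3)
5. t=4/3 → B at (29/3,0); v=(-1,3)
6. t=3 → T at (20/3,9); v=(-1,-3)
7. t=3 → B at (11/3,0); v=(-1,3)
8. t=3 → T at (2/3,9); v=(-1,-3)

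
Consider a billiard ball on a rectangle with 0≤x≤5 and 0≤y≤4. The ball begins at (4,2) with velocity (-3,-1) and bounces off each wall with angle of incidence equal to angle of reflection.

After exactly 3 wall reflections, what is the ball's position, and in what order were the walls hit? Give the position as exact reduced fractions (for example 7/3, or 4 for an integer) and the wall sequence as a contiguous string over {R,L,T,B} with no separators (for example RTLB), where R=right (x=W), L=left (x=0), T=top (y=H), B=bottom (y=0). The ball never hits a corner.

1. t=4/3 → L at (0,2/3); v=(3,-1)
2. t=2/3 → B at (2,0); v=(3,1)
3. t=1 → R at (5,1); v=(-3,1)

Final position: (5,1)
Wall sequence: LBR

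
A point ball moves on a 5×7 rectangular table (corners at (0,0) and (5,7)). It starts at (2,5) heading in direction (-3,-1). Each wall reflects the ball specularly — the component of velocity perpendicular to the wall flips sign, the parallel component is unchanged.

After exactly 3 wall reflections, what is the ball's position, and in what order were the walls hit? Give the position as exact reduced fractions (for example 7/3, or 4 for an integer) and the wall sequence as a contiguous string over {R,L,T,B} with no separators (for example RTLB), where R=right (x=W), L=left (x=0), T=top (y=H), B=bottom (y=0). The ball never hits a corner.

Final position: (0,1)
Wall sequence: LRL

1. t=2/3 → L at (0,13/3); v=(3,-1)
2. t=5/3 → R at (5,8/3); v=(-3,-1)
3. t=5/3 → L at (0,1); v=(3,-1)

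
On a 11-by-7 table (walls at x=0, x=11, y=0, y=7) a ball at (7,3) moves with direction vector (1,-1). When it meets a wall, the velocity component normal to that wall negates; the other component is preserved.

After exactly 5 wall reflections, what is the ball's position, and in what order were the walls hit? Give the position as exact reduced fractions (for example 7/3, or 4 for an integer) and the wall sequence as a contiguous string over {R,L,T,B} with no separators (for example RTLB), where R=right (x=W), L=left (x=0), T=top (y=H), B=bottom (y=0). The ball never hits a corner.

1. t=3 → B at (10,0); v=(1,1)
2. t=1 → R at (11,1); v=(-1,1)
3. t=6 → T at (5,7); v=(-1,-1)
4. t=5 → L at (0,2); v=(1,-1)
5. t=2 → B at (2,0); v=(1,1)

Final position: (2,0)
Wall sequence: BRTLB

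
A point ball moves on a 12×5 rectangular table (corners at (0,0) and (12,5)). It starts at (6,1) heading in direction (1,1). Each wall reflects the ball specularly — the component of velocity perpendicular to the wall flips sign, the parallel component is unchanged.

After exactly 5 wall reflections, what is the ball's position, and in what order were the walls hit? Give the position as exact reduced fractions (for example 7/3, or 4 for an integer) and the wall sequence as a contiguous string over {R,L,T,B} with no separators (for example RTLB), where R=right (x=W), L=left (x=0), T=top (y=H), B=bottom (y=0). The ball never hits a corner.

Final position: (0,1)
Wall sequence: TRBTL

1. t=4 → T at (10,5); v=(1,-1)
2. t=2 → R at (12,3); v=(-1,-1)
3. t=3 → B at (9,0); v=(-1,1)
4. t=5 → T at (4,5); v=(-1,-1)
5. t=4 → L at (0,1); v=(1,-1)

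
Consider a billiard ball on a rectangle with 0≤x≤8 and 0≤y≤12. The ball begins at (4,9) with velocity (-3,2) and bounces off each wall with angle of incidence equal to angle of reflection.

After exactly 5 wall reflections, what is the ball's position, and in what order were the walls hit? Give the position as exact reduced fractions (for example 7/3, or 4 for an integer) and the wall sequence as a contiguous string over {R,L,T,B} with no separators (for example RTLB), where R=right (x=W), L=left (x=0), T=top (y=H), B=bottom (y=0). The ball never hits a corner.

1. t=4/3 → L at (0,35/3); v=(3,2)
2. t=1/6 → T at (1/2,12); v=(3,-2)
3. t=5/2 → R at (8,7); v=(-3,-2)
4. t=8/3 → L at (0,5/3); v=(3,-2)
5. t=5/6 → B at (5/2,0); v=(3,2)

Final position: (5/2,0)
Wall sequence: LTRLB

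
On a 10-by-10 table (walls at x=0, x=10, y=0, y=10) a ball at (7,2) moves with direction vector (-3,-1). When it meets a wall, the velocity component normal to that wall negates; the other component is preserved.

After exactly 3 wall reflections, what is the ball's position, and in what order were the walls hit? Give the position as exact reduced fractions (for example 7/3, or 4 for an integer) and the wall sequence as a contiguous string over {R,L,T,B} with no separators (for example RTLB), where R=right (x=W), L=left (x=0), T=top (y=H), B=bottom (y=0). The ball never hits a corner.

1. t=2 → B at (1,0); v=(-3,1)
2. t=1/3 → L at (0,1/3); v=(3,1)
3. t=10/3 → R at (10,11/3); v=(-3,1)

Final position: (10,11/3)
Wall sequence: BLR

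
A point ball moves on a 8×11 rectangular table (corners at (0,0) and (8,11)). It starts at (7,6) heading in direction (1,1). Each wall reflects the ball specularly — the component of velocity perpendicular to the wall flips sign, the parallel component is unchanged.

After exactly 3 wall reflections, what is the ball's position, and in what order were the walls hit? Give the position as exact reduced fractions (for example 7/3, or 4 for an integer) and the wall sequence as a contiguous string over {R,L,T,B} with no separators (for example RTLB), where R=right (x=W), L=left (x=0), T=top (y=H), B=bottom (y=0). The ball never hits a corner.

Final position: (0,7)
Wall sequence: RTL

1. t=1 → R at (8,7); v=(-1,1)
2. t=4 → T at (4,11); v=(-1,-1)
3. t=4 → L at (0,7); v=(1,-1)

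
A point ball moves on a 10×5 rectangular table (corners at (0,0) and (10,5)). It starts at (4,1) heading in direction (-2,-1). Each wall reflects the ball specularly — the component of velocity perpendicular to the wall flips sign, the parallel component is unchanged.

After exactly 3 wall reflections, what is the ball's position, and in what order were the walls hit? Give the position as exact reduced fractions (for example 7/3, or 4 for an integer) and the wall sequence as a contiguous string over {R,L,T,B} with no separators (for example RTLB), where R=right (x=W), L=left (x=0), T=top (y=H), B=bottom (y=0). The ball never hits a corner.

1. t=1 → B at (2,0); v=(-2,1)
2. t=1 → L at (0,1); v=(2,1)
3. t=4 → T at (8,5); v=(2,-1)

Final position: (8,5)
Wall sequence: BLT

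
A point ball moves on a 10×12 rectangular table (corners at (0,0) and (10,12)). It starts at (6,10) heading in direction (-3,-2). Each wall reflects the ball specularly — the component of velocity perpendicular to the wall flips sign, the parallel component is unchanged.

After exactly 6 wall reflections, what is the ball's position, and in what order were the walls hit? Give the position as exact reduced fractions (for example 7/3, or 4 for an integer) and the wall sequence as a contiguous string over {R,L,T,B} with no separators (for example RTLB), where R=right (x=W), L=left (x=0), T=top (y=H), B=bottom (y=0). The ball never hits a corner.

1. t=2 → L at (0,6); v=(3,-2)
2. t=3 → B at (9,0); v=(3,2)
3. t=1/3 → R at (10,2/3); v=(-3,2)
4. t=10/3 → L at (0,22/3); v=(3,2)
5. t=7/3 → T at (7,12); v=(3,-2)
6. t=1 → R at (10,10); v=(-3,-2)

Final position: (10,10)
Wall sequence: LBRLTR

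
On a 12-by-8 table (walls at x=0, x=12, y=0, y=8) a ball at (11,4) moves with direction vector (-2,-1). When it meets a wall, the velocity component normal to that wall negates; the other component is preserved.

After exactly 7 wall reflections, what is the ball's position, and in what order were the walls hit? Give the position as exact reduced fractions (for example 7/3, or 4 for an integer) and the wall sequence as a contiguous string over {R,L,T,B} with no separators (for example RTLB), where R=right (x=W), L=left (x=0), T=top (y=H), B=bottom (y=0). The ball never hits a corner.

1. t=4 → B at (3,0); v=(-2,1)
2. t=3/2 → L at (0,3/2); v=(2,1)
3. t=6 → R at (12,15/2); v=(-2,1)
4. t=1/2 → T at (11,8); v=(-2,-1)
5. t=11/2 → L at (0,5/2); v=(2,-1)
6. t=5/2 → B at (5,0); v=(2,1)
7. t=7/2 → R at (12,7/2); v=(-2,1)

Final position: (12,7/2)
Wall sequence: BLRTLBR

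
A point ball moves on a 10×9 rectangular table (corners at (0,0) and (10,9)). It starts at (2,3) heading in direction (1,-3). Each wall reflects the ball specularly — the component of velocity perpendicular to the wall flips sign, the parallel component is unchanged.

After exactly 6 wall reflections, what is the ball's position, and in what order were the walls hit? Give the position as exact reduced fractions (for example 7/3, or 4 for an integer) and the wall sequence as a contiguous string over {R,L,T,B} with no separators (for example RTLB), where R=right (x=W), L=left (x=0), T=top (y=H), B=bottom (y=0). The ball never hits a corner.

1. t=1 → B at (3,0); v=(1,3)
2. t=3 → T at (6,9); v=(1,-3)
3. t=3 → B at (9,0); v=(1,3)
4. t=1 → R at (10,3); v=(-1,3)
5. t=2 → T at (8,9); v=(-1,-3)
6. t=3 → B at (5,0); v=(-1,3)

Final position: (5,0)
Wall sequence: BTBRTB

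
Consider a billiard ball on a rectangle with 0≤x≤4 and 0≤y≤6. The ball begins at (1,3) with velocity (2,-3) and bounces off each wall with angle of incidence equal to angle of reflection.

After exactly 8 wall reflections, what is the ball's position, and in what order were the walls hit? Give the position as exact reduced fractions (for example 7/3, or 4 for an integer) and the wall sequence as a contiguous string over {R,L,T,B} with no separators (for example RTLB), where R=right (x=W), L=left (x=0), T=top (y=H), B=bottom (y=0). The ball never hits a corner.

1. t=1 → B at (3,0); v=(2,3)
2. t=1/2 → R at (4,3/2); v=(-2,3)
3. t=3/2 → T at (1,6); v=(-2,-3)
4. t=1/2 → L at (0,9/2); v=(2,-3)
5. t=3/2 → B at (3,0); v=(2,3)
6. t=1/2 → R at (4,3/2); v=(-2,3)
7. t=3/2 → T at (1,6); v=(-2,-3)
8. t=1/2 → L at (0,9/2); v=(2,-3)

Final position: (0,9/2)
Wall sequence: BRTLBRTL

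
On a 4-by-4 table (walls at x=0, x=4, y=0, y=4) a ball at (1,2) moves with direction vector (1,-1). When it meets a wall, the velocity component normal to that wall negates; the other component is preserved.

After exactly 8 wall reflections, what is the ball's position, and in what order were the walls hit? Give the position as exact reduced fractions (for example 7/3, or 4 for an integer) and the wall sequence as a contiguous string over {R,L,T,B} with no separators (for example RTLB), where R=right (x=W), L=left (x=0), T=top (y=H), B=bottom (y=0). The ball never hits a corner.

Final position: (0,3)
Wall sequence: BRTLBRTL

1. t=2 → B at (3,0); v=(1,1)
2. t=1 → R at (4,1); v=(-1,1)
3. t=3 → T at (1,4); v=(-1,-1)
4. t=1 → L at (0,3); v=(1,-1)
5. t=3 → B at (3,0); v=(1,1)
6. t=1 → R at (4,1); v=(-1,1)
7. t=3 → T at (1,4); v=(-1,-1)
8. t=1 → L at (0,3); v=(1,-1)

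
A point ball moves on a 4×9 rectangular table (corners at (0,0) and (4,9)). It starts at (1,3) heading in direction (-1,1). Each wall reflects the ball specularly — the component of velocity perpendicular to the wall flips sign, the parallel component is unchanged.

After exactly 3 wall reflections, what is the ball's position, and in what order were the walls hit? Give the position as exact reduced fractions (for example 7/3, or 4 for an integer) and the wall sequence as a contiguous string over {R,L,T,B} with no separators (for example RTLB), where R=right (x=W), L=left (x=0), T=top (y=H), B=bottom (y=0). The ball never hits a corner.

1. t=1 → L at (0,4); v=(1,1)
2. t=4 → R at (4,8); v=(-1,1)
3. t=1 → T at (3,9); v=(-1,-1)

Final position: (3,9)
Wall sequence: LRT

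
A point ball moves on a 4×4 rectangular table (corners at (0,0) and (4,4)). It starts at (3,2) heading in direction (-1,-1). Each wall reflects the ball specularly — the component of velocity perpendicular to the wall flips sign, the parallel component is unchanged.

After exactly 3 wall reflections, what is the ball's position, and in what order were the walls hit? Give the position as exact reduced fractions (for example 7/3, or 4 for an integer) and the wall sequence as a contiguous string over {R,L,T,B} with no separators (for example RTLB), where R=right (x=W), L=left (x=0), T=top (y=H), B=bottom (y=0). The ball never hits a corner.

1. t=2 → B at (1,0); v=(-1,1)
2. t=1 → L at (0,1); v=(1,1)
3. t=3 → T at (3,4); v=(1,-1)

Final position: (3,4)
Wall sequence: BLT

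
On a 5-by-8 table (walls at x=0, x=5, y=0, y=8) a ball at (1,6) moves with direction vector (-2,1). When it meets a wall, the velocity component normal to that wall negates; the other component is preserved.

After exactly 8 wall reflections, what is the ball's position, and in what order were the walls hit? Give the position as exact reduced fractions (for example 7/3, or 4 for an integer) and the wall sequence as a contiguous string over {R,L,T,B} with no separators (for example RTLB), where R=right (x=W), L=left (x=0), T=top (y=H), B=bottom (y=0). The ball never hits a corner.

1. t=1/2 → L at (0,13/2); v=(2,1)
2. t=3/2 → T at (3,8); v=(2,-1)
3. t=1 → R at (5,7); v=(-2,-1)
4. t=5/2 → L at (0,9/2); v=(2,-1)
5. t=5/2 → R at (5,2); v=(-2,-1)
6. t=2 → B at (1,0); v=(-2,1)
7. t=1/2 → L at (0,1/2); v=(2,1)
8. t=5/2 → R at (5,3); v=(-2,1)

Final position: (5,3)
Wall sequence: LTRLRBLR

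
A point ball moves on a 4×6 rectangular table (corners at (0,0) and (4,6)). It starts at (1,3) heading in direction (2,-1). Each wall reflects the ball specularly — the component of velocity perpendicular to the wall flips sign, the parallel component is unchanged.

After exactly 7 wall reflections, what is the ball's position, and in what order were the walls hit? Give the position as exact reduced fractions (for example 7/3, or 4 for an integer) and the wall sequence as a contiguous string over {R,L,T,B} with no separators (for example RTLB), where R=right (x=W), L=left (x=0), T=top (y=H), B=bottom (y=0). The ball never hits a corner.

Final position: (4,11/2)
Wall sequence: RBLRLTR

1. t=3/2 → R at (4,3/2); v=(-2,-1)
2. t=3/2 → B at (1,0); v=(-2,1)
3. t=1/2 → L at (0,1/2); v=(2,1)
4. t=2 → R at (4,5/2); v=(-2,1)
5. t=2 → L at (0,9/2); v=(2,1)
6. t=3/2 → T at (3,6); v=(2,-1)
7. t=1/2 → R at (4,11/2); v=(-2,-1)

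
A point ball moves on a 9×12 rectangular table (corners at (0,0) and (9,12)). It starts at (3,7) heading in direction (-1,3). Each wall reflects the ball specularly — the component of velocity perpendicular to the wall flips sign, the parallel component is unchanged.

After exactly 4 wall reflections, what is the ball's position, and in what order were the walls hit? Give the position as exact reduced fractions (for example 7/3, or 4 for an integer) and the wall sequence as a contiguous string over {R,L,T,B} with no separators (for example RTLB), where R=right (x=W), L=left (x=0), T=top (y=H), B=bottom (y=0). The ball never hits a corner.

1. t=5/3 → T at (4/3,12); v=(-1,-3)
2. t=4/3 → L at (0,8); v=(1,-3)
3. t=8/3 → B at (8/3,0); v=(1,3)
4. t=4 → T at (20/3,12); v=(1,-3)

Final position: (20/3,12)
Wall sequence: TLBT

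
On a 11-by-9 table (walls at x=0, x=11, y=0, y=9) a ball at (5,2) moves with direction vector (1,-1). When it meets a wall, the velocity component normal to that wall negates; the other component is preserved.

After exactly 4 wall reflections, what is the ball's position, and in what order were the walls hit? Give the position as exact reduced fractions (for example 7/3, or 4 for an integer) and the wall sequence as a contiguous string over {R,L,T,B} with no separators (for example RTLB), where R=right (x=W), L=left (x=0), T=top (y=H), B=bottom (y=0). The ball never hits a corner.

Final position: (0,3)
Wall sequence: BRTL

1. t=2 → B at (7,0); v=(1,1)
2. t=4 → R at (11,4); v=(-1,1)
3. t=5 → T at (6,9); v=(-1,-1)
4. t=6 → L at (0,3); v=(1,-1)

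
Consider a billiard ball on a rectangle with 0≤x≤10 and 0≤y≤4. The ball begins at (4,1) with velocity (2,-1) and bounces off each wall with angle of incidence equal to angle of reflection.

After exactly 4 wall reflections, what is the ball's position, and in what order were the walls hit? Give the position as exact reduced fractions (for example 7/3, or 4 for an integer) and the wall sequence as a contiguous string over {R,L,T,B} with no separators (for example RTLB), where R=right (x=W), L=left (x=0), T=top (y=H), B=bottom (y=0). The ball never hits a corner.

1. t=1 → B at (6,0); v=(2,1)
2. t=2 → R at (10,2); v=(-2,1)
3. t=2 → T at (6,4); v=(-2,-1)
4. t=3 → L at (0,1); v=(2,-1)

Final position: (0,1)
Wall sequence: BRTL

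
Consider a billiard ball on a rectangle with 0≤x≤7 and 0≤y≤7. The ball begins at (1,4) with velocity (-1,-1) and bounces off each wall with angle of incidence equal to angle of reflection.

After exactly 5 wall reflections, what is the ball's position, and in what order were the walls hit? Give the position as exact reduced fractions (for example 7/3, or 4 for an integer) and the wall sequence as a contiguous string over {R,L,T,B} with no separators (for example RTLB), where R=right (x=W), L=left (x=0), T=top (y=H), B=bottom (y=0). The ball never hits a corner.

1. t=1 → L at (0,3); v=(1,-1)
2. t=3 → B at (3,0); v=(1,1)
3. t=4 → R at (7,4); v=(-1,1)
4. t=3 → T at (4,7); v=(-1,-1)
5. t=4 → L at (0,3); v=(1,-1)

Final position: (0,3)
Wall sequence: LBRTL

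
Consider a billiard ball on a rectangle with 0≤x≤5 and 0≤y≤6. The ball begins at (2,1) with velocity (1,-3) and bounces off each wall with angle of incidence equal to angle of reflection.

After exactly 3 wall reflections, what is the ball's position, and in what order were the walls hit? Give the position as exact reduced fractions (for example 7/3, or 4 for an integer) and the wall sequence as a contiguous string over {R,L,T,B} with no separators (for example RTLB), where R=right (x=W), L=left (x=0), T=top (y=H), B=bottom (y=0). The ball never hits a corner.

1. t=1/3 → B at (7/3,0); v=(1,3)
2. t=2 → T at (13/3,6); v=(1,-3)
3. t=2/3 → R at (5,4); v=(-1,-3)

Final position: (5,4)
Wall sequence: BTR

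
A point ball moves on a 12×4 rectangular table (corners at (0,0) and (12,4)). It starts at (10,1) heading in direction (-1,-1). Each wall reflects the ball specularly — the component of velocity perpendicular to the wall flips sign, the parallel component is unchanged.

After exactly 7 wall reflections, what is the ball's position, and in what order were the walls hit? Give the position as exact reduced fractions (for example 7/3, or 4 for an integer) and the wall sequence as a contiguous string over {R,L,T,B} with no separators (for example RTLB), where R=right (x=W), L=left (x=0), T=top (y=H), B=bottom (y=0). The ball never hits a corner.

1. t=1 → B at (9,0); v=(-1,1)
2. t=4 → T at (5,4); v=(-1,-1)
3. t=4 → B at (1,0); v=(-1,1)
4. t=1 → L at (0,1); v=(1,1)
5. t=3 → T at (3,4); v=(1,-1)
6. t=4 → B at (7,0); v=(1,1)
7. t=4 → T at (11,4); v=(1,-1)

Final position: (11,4)
Wall sequence: BTBLTBT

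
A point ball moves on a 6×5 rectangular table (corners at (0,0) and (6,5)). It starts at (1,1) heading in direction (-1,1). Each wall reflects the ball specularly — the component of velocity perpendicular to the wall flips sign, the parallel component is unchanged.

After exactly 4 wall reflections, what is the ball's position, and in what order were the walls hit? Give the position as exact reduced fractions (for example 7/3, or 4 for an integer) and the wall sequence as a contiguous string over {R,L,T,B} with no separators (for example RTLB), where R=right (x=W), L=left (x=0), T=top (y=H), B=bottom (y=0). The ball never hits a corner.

1. t=1 → L at (0,2); v=(1,1)
2. t=3 → T at (3,5); v=(1,-1)
3. t=3 → R at (6,2); v=(-1,-1)
4. t=2 → B at (4,0); v=(-1,1)

Final position: (4,0)
Wall sequence: LTRB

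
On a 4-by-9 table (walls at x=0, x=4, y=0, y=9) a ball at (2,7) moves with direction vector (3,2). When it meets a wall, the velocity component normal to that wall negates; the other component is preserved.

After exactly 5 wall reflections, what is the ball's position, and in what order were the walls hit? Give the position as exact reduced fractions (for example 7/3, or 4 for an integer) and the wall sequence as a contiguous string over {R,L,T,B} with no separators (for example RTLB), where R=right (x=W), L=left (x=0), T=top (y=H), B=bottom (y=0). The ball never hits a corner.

Final position: (0,5/3)
Wall sequence: RTLRL

1. t=2/3 → R at (4,25/3); v=(-3,2)
2. t=1/3 → T at (3,9); v=(-3,-2)
3. t=1 → L at (0,7); v=(3,-2)
4. t=4/3 → R at (4,13/3); v=(-3,-2)
5. t=4/3 → L at (0,5/3); v=(3,-2)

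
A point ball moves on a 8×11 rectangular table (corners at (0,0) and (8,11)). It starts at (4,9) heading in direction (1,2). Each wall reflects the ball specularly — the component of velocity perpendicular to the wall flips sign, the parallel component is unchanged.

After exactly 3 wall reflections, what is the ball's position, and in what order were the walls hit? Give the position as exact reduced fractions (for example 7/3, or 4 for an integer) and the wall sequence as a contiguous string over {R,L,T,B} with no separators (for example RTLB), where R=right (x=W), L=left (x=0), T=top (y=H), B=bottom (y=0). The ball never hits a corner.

1. t=1 → T at (5,11); v=(1,-2)
2. t=3 → R at (8,5); v=(-1,-2)
3. t=5/2 → B at (11/2,0); v=(-1,2)

Final position: (11/2,0)
Wall sequence: TRB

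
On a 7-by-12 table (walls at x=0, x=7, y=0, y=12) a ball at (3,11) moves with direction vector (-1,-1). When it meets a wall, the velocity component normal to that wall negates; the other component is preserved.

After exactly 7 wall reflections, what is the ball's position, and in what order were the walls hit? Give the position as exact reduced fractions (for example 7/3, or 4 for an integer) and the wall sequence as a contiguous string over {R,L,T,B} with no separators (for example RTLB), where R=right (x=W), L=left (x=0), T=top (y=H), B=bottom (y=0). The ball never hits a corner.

1. t=3 → L at (0,8); v=(1,-1)
2. t=7 → R at (7,1); v=(-1,-1)
3. t=1 → B at (6,0); v=(-1,1)
4. t=6 → L at (0,6); v=(1,1)
5. t=6 → T at (6,12); v=(1,-1)
6. t=1 → R at (7,11); v=(-1,-1)
7. t=7 → L at (0,4); v=(1,-1)

Final position: (0,4)
Wall sequence: LRBLTRL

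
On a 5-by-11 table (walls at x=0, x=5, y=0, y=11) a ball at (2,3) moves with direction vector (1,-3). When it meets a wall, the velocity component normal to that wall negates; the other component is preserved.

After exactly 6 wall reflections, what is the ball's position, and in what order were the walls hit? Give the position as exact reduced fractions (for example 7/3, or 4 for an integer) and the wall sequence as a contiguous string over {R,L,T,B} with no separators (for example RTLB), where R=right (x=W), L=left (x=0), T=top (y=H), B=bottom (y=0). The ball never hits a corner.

1. t=1 → B at (3,0); v=(1,3)
2. t=2 → R at (5,6); v=(-1,3)
3. t=5/3 → T at (10/3,11); v=(-1,-3)
4. t=10/3 → L at (0,1); v=(1,-3)
5. t=1/3 → B at (1/3,0); v=(1,3)
6. t=11/3 → T at (4,11); v=(1,-3)

Final position: (4,11)
Wall sequence: BRTLBT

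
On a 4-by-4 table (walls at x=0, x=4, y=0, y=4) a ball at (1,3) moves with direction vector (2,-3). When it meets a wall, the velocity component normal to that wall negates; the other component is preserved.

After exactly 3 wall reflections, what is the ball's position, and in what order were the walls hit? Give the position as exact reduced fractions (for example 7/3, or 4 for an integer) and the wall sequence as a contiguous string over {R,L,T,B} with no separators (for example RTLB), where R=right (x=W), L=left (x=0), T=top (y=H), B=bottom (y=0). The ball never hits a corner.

Final position: (7/3,4)
Wall sequence: BRT

1. t=1 → B at (3,0); v=(2,3)
2. t=1/2 → R at (4,3/2); v=(-2,3)
3. t=5/6 → T at (7/3,4); v=(-2,-3)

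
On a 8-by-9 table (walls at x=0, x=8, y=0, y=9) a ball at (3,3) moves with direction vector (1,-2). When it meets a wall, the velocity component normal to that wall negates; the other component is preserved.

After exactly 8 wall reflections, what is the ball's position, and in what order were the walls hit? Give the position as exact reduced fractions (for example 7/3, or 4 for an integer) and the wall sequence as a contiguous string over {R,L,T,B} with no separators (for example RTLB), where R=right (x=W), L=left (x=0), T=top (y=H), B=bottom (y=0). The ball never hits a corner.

Final position: (8,3)
Wall sequence: BRTBLTBR

1. t=3/2 → B at (9/2,0); v=(1,2)
2. t=7/2 → R at (8,7); v=(-1,2)
3. t=1 → T at (7,9); v=(-1,-2)
4. t=9/2 → B at (5/2,0); v=(-1,2)
5. t=5/2 → L at (0,5); v=(1,2)
6. t=2 → T at (2,9); v=(1,-2)
7. t=9/2 → B at (13/2,0); v=(1,2)
8. t=3/2 → R at (8,3); v=(-1,2)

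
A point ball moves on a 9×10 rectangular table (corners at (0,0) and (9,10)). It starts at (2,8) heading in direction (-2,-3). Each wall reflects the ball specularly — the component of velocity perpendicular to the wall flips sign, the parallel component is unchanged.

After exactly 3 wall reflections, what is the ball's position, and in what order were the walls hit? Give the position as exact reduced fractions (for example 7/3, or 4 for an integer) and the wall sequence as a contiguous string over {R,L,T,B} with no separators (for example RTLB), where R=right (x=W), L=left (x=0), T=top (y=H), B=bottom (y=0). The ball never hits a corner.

Final position: (9,17/2)
Wall sequence: LBR

1. t=1 → L at (0,5); v=(2,-3)
2. t=5/3 → B at (10/3,0); v=(2,3)
3. t=17/6 → R at (9,17/2); v=(-2,3)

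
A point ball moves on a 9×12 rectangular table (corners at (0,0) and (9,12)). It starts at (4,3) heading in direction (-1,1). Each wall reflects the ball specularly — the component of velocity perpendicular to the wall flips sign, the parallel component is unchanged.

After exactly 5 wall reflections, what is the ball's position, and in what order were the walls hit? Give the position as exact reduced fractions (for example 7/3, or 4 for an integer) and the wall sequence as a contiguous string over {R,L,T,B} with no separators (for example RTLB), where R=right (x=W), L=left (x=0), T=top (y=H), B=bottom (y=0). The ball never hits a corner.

Final position: (0,1)
Wall sequence: LTRBL

1. t=4 → L at (0,7); v=(1,1)
2. t=5 → T at (5,12); v=(1,-1)
3. t=4 → R at (9,8); v=(-1,-1)
4. t=8 → B at (1,0); v=(-1,1)
5. t=1 → L at (0,1); v=(1,1)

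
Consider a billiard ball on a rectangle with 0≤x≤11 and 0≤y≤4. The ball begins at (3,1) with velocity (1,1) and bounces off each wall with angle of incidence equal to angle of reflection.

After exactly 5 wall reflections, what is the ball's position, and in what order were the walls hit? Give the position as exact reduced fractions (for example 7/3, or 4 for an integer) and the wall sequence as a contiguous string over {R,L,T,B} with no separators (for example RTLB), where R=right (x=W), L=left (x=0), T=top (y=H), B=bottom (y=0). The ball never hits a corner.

1. t=3 → T at (6,4); v=(1,-1)
2. t=4 → B at (10,0); v=(1,1)
3. t=1 → R at (11,1); v=(-1,1)
4. t=3 → T at (8,4); v=(-1,-1)
5. t=4 → B at (4,0); v=(-1,1)

Final position: (4,0)
Wall sequence: TBRTB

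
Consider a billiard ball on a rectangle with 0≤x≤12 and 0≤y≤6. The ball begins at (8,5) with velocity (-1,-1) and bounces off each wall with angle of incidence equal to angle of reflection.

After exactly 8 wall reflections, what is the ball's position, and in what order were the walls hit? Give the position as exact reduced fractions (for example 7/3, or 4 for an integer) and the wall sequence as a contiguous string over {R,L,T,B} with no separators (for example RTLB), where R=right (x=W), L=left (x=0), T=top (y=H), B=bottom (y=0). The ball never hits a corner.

1. t=5 → B at (3,0); v=(-1,1)
2. t=3 → L at (0,3); v=(1,1)
3. t=3 → T at (3,6); v=(1,-1)
4. t=6 → B at (9,0); v=(1,1)
5. t=3 → R at (12,3); v=(-1,1)
6. t=3 → T at (9,6); v=(-1,-1)
7. t=6 → B at (3,0); v=(-1,1)
8. t=3 → L at (0,3); v=(1,1)

Final position: (0,3)
Wall sequence: BLTBRTBL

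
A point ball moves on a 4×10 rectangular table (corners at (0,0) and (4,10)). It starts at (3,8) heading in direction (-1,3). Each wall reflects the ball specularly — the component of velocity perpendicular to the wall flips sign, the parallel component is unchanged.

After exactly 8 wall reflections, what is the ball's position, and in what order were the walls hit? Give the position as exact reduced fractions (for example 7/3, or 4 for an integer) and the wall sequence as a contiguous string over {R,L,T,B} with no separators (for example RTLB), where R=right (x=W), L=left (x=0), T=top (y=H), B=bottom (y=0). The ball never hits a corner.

Final position: (3,10)
Wall sequence: TLBRTBLT

1. t=2/3 → T at (7/3,10); v=(-1,-3)
2. t=7/3 → L at (0,3); v=(1,-3)
3. t=1 → B at (1,0); v=(1,3)
4. t=3 → R at (4,9); v=(-1,3)
5. t=1/3 → T at (11/3,10); v=(-1,-3)
6. t=10/3 → B at (1/3,0); v=(-1,3)
7. t=1/3 → L at (0,1); v=(1,3)
8. t=3 → T at (3,10); v=(1,-3)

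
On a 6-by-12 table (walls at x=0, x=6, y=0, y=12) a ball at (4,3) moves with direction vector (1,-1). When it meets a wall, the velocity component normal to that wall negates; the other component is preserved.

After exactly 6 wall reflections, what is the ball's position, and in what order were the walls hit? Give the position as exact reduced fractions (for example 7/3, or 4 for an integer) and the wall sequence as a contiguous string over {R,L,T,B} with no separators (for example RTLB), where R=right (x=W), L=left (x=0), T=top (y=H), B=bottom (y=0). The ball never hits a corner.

Final position: (0,7)
Wall sequence: RBLRTL

1. t=2 → R at (6,1); v=(-1,-1)
2. t=1 → B at (5,0); v=(-1,1)
3. t=5 → L at (0,5); v=(1,1)
4. t=6 → R at (6,11); v=(-1,1)
5. t=1 → T at (5,12); v=(-1,-1)
6. t=5 → L at (0,7); v=(1,-1)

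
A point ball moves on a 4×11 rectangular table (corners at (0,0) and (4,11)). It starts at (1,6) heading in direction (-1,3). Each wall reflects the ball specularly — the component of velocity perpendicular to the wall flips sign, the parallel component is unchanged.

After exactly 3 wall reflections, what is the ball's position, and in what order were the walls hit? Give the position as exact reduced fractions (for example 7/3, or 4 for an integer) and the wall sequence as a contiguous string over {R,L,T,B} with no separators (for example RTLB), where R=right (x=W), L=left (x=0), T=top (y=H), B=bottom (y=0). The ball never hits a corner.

Final position: (4,1)
Wall sequence: LTR

1. t=1 → L at (0,9); v=(1,3)
2. t=2/3 → T at (2/3,11); v=(1,-3)
3. t=10/3 → R at (4,1); v=(-1,-3)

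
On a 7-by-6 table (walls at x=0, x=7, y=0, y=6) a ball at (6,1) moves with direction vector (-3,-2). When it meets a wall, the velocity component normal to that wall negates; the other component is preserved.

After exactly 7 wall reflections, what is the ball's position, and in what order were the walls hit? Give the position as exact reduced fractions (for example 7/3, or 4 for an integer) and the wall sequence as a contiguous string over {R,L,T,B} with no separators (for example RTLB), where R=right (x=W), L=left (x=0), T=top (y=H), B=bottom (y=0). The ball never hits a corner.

1. t=1/2 → B at (9/2,0); v=(-3,2)
2. t=3/2 → L at (0,3); v=(3,2)
3. t=3/2 → T at (9/2,6); v=(3,-2)
4. t=5/6 → R at (7,13/3); v=(-3,-2)
5. t=13/6 → B at (1/2,0); v=(-3,2)
6. t=1/6 → L at (0,1/3); v=(3,2)
7. t=7/3 → R at (7,5); v=(-3,2)

Final position: (7,5)
Wall sequence: BLTRBLR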